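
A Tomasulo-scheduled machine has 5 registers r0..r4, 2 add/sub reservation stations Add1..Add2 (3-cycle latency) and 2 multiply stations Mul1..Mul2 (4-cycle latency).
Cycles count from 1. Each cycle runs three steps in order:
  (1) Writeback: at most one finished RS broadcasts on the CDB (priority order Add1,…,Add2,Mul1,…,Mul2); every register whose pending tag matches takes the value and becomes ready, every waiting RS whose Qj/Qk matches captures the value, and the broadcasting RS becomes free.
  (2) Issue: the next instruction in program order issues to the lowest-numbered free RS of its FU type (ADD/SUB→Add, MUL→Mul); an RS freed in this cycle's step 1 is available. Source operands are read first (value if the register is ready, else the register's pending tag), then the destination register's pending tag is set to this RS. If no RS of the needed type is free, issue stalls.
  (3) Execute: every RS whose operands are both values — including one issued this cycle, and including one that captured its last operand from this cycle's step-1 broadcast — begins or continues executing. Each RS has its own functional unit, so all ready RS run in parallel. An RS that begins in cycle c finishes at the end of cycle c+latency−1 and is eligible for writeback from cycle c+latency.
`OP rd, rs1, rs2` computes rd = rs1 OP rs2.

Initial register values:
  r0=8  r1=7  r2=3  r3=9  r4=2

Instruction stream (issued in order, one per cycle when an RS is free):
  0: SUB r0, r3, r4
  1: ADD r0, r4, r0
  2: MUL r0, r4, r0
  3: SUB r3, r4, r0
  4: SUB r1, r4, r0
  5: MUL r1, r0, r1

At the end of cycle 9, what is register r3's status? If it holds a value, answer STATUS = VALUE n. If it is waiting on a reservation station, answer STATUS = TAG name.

STATUS = TAG Add1

  c1: issue SUB r0<-Add1  regs: r0:Add1,r1:7,r2:3,r3:9,r4:2
  c2: issue ADD r0<-Add2  regs: r0:Add2,r1:7,r2:3,r3:9,r4:2
  c3: issue MUL r0<-Mul1  regs: r0:Mul1,r1:7,r2:3,r3:9,r4:2
  c4: CDB Add1=7; issue SUB r3<-Add1  regs: r0:Mul1,r1:7,r2:3,r3:Add1,r4:2
  c5: stall  regs: r0:Mul1,r1:7,r2:3,r3:Add1,r4:2
  c6: stall  regs: r0:Mul1,r1:7,r2:3,r3:Add1,r4:2
  c7: CDB Add2=9; issue SUB r1<-Add2  regs: r0:Mul1,r1:Add2,r2:3,r3:Add1,r4:2
  c8: issue MUL r1<-Mul2  regs: r0:Mul1,r1:Mul2,r2:3,r3:Add1,r4:2
  c9: -  regs: r0:Mul1,r1:Mul2,r2:3,r3:Add1,r4:2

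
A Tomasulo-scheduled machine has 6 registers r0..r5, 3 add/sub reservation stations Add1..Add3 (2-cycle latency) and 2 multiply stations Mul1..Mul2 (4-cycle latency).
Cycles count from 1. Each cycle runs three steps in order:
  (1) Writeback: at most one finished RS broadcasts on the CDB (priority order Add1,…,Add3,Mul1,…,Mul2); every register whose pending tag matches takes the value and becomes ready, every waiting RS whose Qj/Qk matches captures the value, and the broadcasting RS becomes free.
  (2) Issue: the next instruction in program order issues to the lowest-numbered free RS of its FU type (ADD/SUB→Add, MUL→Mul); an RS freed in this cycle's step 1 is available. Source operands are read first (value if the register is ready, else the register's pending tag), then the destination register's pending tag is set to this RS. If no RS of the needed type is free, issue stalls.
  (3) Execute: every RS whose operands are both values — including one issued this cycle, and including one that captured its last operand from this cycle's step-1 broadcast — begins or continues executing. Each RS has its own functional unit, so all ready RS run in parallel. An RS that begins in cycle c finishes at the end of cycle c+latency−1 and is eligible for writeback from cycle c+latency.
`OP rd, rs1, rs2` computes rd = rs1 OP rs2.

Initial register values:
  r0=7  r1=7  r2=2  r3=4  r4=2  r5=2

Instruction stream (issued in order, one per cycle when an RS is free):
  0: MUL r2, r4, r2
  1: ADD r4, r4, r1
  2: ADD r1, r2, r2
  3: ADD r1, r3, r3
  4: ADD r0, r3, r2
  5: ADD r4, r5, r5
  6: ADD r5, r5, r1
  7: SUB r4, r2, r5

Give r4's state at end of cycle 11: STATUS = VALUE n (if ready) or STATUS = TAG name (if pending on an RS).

STATUS = VALUE -6

c1: issue MUL r2<-Mul1 | r0:7,r1:7,r2:Mul1,r3:4,r4:2,r5:2
c2: issue ADD r4<-Add1 | r0:7,r1:7,r2:Mul1,r3:4,r4:Add1,r5:2
c3: issue ADD r1<-Add2 | r0:7,r1:Add2,r2:Mul1,r3:4,r4:Add1,r5:2
c4: CDB Add1=9; issue ADD r1<-Add1 | r0:7,r1:Add1,r2:Mul1,r3:4,r4:9,r5:2
c5: CDB Mul1=4; issue ADD r0<-Add3 | r0:Add3,r1:Add1,r2:4,r3:4,r4:9,r5:2
c6: CDB Add1=8; issue ADD r4<-Add1 | r0:Add3,r1:8,r2:4,r3:4,r4:Add1,r5:2
c7: CDB Add2=8; issue ADD r5<-Add2 | r0:Add3,r1:8,r2:4,r3:4,r4:Add1,r5:Add2
c8: CDB Add1=4; issue SUB r4<-Add1 | r0:Add3,r1:8,r2:4,r3:4,r4:Add1,r5:Add2
c9: CDB Add2=10 | r0:Add3,r1:8,r2:4,r3:4,r4:Add1,r5:10
c10: CDB Add3=8 | r0:8,r1:8,r2:4,r3:4,r4:Add1,r5:10
c11: CDB Add1=-6 | r0:8,r1:8,r2:4,r3:4,r4:-6,r5:10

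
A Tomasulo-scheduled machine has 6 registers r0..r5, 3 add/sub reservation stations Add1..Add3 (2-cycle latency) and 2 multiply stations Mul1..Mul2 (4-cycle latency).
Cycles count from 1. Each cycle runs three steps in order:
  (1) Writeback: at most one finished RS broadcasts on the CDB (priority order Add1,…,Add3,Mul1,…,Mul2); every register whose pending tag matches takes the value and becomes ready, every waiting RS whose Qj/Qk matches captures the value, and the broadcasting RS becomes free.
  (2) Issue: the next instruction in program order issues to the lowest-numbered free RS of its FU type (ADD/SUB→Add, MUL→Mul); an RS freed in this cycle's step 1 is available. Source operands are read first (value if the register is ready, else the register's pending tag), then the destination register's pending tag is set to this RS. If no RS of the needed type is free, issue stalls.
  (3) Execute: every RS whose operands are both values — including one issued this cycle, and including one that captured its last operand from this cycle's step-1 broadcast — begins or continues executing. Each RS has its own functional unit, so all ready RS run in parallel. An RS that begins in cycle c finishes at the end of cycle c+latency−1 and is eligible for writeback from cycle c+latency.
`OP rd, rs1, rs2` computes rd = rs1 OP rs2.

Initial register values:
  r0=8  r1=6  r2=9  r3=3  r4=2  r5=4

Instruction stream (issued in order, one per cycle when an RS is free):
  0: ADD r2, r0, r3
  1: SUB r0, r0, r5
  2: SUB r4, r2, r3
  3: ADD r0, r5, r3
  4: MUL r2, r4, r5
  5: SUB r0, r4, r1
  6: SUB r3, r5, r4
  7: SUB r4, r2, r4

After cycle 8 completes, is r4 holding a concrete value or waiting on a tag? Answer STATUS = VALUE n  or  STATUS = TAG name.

cycle 1: issue ADD r2<-Add1 // r0:8,r1:6,r2:Add1,r3:3,r4:2,r5:4
cycle 2: issue SUB r0<-Add2 // r0:Add2,r1:6,r2:Add1,r3:3,r4:2,r5:4
cycle 3: CDB Add1=11; issue SUB r4<-Add1 // r0:Add2,r1:6,r2:11,r3:3,r4:Add1,r5:4
cycle 4: CDB Add2=4; issue ADD r0<-Add2 // r0:Add2,r1:6,r2:11,r3:3,r4:Add1,r5:4
cycle 5: CDB Add1=8; issue MUL r2<-Mul1 // r0:Add2,r1:6,r2:Mul1,r3:3,r4:8,r5:4
cycle 6: CDB Add2=7; issue SUB r0<-Add1 // r0:Add1,r1:6,r2:Mul1,r3:3,r4:8,r5:4
cycle 7: issue SUB r3<-Add2 // r0:Add1,r1:6,r2:Mul1,r3:Add2,r4:8,r5:4
cycle 8: CDB Add1=2; issue SUB r4<-Add1 // r0:2,r1:6,r2:Mul1,r3:Add2,r4:Add1,r5:4

STATUS = TAG Add1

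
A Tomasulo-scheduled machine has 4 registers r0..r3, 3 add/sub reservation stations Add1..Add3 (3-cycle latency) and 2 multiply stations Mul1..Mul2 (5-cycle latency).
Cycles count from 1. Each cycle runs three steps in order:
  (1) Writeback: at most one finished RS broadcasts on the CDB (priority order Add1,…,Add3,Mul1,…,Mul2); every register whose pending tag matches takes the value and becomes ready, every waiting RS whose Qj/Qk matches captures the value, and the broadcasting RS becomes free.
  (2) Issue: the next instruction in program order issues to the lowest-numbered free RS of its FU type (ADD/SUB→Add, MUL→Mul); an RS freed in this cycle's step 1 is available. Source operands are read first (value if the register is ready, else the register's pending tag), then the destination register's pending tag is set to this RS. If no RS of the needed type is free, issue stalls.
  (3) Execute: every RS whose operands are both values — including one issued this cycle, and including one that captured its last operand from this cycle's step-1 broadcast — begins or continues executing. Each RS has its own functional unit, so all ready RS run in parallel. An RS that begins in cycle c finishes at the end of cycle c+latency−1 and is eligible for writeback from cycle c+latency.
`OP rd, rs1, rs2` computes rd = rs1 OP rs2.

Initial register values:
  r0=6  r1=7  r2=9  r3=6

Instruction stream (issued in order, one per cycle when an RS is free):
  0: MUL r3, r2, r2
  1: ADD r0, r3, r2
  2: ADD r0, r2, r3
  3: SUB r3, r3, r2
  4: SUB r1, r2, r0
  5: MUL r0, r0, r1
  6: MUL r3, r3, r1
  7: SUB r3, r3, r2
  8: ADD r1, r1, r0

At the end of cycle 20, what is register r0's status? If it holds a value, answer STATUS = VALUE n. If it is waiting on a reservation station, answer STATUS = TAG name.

  c1: issue MUL r3<-Mul1  regs: r0:6,r1:7,r2:9,r3:Mul1
  c2: issue ADD r0<-Add1  regs: r0:Add1,r1:7,r2:9,r3:Mul1
  c3: issue ADD r0<-Add2  regs: r0:Add2,r1:7,r2:9,r3:Mul1
  c4: issue SUB r3<-Add3  regs: r0:Add2,r1:7,r2:9,r3:Add3
  c5: stall  regs: r0:Add2,r1:7,r2:9,r3:Add3
  c6: CDB Mul1=81; stall  regs: r0:Add2,r1:7,r2:9,r3:Add3
  c7: stall  regs: r0:Add2,r1:7,r2:9,r3:Add3
  c8: stall  regs: r0:Add2,r1:7,r2:9,r3:Add3
  c9: CDB Add1=90; issue SUB r1<-Add1  regs: r0:Add2,r1:Add1,r2:9,r3:Add3
  c10: CDB Add2=90; issue MUL r0<-Mul1  regs: r0:Mul1,r1:Add1,r2:9,r3:Add3
  c11: CDB Add3=72; issue MUL r3<-Mul2  regs: r0:Mul1,r1:Add1,r2:9,r3:Mul2
  c12: issue SUB r3<-Add2  regs: r0:Mul1,r1:Add1,r2:9,r3:Add2
  c13: CDB Add1=-81; issue ADD r1<-Add1  regs: r0:Mul1,r1:Add1,r2:9,r3:Add2
  c14: -  regs: r0:Mul1,r1:Add1,r2:9,r3:Add2
  c15: -  regs: r0:Mul1,r1:Add1,r2:9,r3:Add2
  c16: -  regs: r0:Mul1,r1:Add1,r2:9,r3:Add2
  c17: -  regs: r0:Mul1,r1:Add1,r2:9,r3:Add2
  c18: CDB Mul1=-7290  regs: r0:-7290,r1:Add1,r2:9,r3:Add2
  c19: CDB Mul2=-5832  regs: r0:-7290,r1:Add1,r2:9,r3:Add2
  c20: -  regs: r0:-7290,r1:Add1,r2:9,r3:Add2

STATUS = VALUE -7290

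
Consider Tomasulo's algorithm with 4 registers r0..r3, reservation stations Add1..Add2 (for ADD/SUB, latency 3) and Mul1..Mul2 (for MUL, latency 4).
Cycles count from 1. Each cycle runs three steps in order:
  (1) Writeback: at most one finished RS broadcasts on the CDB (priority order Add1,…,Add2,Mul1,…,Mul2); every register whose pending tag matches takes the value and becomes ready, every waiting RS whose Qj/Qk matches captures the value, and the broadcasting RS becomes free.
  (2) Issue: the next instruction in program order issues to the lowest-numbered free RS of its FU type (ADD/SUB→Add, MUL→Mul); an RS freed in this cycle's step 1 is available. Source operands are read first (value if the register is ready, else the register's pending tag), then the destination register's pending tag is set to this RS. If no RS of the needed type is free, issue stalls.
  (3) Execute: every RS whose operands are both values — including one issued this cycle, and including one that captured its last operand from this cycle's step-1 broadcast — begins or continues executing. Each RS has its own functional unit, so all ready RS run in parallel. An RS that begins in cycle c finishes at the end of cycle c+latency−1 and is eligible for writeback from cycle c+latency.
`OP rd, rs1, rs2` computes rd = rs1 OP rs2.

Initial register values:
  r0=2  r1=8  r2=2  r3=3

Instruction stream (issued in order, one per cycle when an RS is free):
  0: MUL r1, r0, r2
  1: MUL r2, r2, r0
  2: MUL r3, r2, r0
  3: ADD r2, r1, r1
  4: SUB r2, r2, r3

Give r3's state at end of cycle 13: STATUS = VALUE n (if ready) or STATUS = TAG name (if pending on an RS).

STATUS = VALUE 8

c1: issue MUL r1<-Mul1 | r0:2,r1:Mul1,r2:2,r3:3
c2: issue MUL r2<-Mul2 | r0:2,r1:Mul1,r2:Mul2,r3:3
c3: stall | r0:2,r1:Mul1,r2:Mul2,r3:3
c4: stall | r0:2,r1:Mul1,r2:Mul2,r3:3
c5: CDB Mul1=4; issue MUL r3<-Mul1 | r0:2,r1:4,r2:Mul2,r3:Mul1
c6: CDB Mul2=4; issue ADD r2<-Add1 | r0:2,r1:4,r2:Add1,r3:Mul1
c7: issue SUB r2<-Add2 | r0:2,r1:4,r2:Add2,r3:Mul1
c8: - | r0:2,r1:4,r2:Add2,r3:Mul1
c9: CDB Add1=8 | r0:2,r1:4,r2:Add2,r3:Mul1
c10: CDB Mul1=8 | r0:2,r1:4,r2:Add2,r3:8
c11: - | r0:2,r1:4,r2:Add2,r3:8
c12: - | r0:2,r1:4,r2:Add2,r3:8
c13: CDB Add2=0 | r0:2,r1:4,r2:0,r3:8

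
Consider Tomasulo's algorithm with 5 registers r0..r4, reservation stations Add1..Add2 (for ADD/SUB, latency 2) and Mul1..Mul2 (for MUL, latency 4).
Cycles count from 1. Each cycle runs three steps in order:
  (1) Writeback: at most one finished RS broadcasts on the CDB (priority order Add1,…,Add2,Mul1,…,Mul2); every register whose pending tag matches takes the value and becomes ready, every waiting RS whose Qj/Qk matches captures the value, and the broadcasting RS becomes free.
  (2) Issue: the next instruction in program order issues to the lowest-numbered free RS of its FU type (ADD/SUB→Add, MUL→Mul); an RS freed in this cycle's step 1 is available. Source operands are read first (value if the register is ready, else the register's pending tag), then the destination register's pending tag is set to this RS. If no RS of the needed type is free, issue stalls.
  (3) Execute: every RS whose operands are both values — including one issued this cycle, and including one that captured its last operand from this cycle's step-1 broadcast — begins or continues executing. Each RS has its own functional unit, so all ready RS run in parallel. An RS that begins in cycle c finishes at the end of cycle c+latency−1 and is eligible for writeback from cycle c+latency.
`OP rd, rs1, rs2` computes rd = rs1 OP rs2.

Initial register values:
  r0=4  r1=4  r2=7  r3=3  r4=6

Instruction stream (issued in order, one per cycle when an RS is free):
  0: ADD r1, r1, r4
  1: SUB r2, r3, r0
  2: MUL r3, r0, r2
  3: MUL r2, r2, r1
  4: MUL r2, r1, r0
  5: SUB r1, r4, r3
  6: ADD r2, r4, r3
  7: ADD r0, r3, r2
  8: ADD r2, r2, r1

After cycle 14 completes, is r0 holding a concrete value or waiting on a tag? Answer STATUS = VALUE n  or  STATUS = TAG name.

  c1: issue ADD r1<-Add1  regs: r0:4,r1:Add1,r2:7,r3:3,r4:6
  c2: issue SUB r2<-Add2  regs: r0:4,r1:Add1,r2:Add2,r3:3,r4:6
  c3: CDB Add1=10; issue MUL r3<-Mul1  regs: r0:4,r1:10,r2:Add2,r3:Mul1,r4:6
  c4: CDB Add2=-1; issue MUL r2<-Mul2  regs: r0:4,r1:10,r2:Mul2,r3:Mul1,r4:6
  c5: stall  regs: r0:4,r1:10,r2:Mul2,r3:Mul1,r4:6
  c6: stall  regs: r0:4,r1:10,r2:Mul2,r3:Mul1,r4:6
  c7: stall  regs: r0:4,r1:10,r2:Mul2,r3:Mul1,r4:6
  c8: CDB Mul1=-4; issue MUL r2<-Mul1  regs: r0:4,r1:10,r2:Mul1,r3:-4,r4:6
  c9: CDB Mul2=-10; issue SUB r1<-Add1  regs: r0:4,r1:Add1,r2:Mul1,r3:-4,r4:6
  c10: issue ADD r2<-Add2  regs: r0:4,r1:Add1,r2:Add2,r3:-4,r4:6
  c11: CDB Add1=10; issue ADD r0<-Add1  regs: r0:Add1,r1:10,r2:Add2,r3:-4,r4:6
  c12: CDB Add2=2; issue ADD r2<-Add2  regs: r0:Add1,r1:10,r2:Add2,r3:-4,r4:6
  c13: CDB Mul1=40  regs: r0:Add1,r1:10,r2:Add2,r3:-4,r4:6
  c14: CDB Add1=-2  regs: r0:-2,r1:10,r2:Add2,r3:-4,r4:6

STATUS = VALUE -2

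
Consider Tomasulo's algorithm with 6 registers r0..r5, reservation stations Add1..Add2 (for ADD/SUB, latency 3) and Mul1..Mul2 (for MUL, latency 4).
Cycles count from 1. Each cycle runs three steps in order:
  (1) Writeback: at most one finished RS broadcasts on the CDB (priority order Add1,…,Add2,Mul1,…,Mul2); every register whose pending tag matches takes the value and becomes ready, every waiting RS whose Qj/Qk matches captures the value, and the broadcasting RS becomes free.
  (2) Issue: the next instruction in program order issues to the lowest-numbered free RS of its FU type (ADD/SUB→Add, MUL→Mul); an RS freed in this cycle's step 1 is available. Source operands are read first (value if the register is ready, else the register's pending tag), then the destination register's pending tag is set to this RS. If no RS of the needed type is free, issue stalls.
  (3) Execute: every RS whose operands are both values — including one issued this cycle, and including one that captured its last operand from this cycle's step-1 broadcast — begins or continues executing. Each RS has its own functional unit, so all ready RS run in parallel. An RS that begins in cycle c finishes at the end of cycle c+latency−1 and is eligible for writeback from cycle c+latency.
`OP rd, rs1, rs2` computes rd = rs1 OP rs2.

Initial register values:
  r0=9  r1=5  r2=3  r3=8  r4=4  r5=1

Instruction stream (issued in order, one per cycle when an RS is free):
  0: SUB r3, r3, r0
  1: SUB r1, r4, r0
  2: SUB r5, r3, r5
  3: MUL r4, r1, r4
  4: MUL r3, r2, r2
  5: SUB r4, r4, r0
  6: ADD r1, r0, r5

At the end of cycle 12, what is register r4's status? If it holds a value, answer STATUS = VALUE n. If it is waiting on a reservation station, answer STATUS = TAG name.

c1: issue SUB r3<-Add1 | r0:9,r1:5,r2:3,r3:Add1,r4:4,r5:1
c2: issue SUB r1<-Add2 | r0:9,r1:Add2,r2:3,r3:Add1,r4:4,r5:1
c3: stall | r0:9,r1:Add2,r2:3,r3:Add1,r4:4,r5:1
c4: CDB Add1=-1; issue SUB r5<-Add1 | r0:9,r1:Add2,r2:3,r3:-1,r4:4,r5:Add1
c5: CDB Add2=-5; issue MUL r4<-Mul1 | r0:9,r1:-5,r2:3,r3:-1,r4:Mul1,r5:Add1
c6: issue MUL r3<-Mul2 | r0:9,r1:-5,r2:3,r3:Mul2,r4:Mul1,r5:Add1
c7: CDB Add1=-2; issue SUB r4<-Add1 | r0:9,r1:-5,r2:3,r3:Mul2,r4:Add1,r5:-2
c8: issue ADD r1<-Add2 | r0:9,r1:Add2,r2:3,r3:Mul2,r4:Add1,r5:-2
c9: CDB Mul1=-20 | r0:9,r1:Add2,r2:3,r3:Mul2,r4:Add1,r5:-2
c10: CDB Mul2=9 | r0:9,r1:Add2,r2:3,r3:9,r4:Add1,r5:-2
c11: CDB Add2=7 | r0:9,r1:7,r2:3,r3:9,r4:Add1,r5:-2
c12: CDB Add1=-29 | r0:9,r1:7,r2:3,r3:9,r4:-29,r5:-2

STATUS = VALUE -29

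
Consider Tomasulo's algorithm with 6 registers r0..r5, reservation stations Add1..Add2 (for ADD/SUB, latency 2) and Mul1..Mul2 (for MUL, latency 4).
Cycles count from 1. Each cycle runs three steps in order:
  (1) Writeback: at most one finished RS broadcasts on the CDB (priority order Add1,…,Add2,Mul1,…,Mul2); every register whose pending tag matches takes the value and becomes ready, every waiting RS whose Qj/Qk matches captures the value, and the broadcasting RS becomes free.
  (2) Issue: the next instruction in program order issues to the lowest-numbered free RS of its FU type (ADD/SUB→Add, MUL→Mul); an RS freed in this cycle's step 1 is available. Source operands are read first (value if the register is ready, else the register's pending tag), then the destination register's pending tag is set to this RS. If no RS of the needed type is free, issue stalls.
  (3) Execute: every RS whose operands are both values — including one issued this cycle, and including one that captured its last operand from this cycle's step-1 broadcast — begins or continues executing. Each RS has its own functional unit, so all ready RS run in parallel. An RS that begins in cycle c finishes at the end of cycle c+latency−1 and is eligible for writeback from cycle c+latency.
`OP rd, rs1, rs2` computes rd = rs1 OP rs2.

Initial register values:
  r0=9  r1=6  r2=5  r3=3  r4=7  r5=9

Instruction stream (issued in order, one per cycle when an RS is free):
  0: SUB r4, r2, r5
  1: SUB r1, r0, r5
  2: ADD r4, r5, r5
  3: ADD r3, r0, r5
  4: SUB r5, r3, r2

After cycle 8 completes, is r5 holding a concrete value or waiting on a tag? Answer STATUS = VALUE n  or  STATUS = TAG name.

  c1: issue SUB r4<-Add1  regs: r0:9,r1:6,r2:5,r3:3,r4:Add1,r5:9
  c2: issue SUB r1<-Add2  regs: r0:9,r1:Add2,r2:5,r3:3,r4:Add1,r5:9
  c3: CDB Add1=-4; issue ADD r4<-Add1  regs: r0:9,r1:Add2,r2:5,r3:3,r4:Add1,r5:9
  c4: CDB Add2=0; issue ADD r3<-Add2  regs: r0:9,r1:0,r2:5,r3:Add2,r4:Add1,r5:9
  c5: CDB Add1=18; issue SUB r5<-Add1  regs: r0:9,r1:0,r2:5,r3:Add2,r4:18,r5:Add1
  c6: CDB Add2=18  regs: r0:9,r1:0,r2:5,r3:18,r4:18,r5:Add1
  c7: -  regs: r0:9,r1:0,r2:5,r3:18,r4:18,r5:Add1
  c8: CDB Add1=13  regs: r0:9,r1:0,r2:5,r3:18,r4:18,r5:13

STATUS = VALUE 13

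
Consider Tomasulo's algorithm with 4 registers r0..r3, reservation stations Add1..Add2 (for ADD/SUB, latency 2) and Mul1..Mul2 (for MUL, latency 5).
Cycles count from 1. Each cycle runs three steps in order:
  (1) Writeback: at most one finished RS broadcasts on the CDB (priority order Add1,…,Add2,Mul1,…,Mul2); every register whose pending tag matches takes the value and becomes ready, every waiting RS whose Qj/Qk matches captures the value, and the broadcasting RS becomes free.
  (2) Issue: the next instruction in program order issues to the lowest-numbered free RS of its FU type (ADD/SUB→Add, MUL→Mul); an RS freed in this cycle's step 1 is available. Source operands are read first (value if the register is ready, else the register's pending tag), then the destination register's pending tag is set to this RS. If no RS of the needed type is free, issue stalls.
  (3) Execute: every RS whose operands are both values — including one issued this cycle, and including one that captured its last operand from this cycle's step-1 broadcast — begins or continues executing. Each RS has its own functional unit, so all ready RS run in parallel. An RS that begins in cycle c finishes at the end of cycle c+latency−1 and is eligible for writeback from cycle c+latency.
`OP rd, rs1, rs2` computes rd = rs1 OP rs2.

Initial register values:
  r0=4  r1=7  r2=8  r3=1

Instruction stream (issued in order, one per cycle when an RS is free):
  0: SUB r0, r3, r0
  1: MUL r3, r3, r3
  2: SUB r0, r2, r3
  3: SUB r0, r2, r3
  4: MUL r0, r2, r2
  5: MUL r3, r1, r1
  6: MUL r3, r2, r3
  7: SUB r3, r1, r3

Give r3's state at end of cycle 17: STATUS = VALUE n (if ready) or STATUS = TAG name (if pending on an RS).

  c1: issue SUB r0<-Add1  regs: r0:Add1,r1:7,r2:8,r3:1
  c2: issue MUL r3<-Mul1  regs: r0:Add1,r1:7,r2:8,r3:Mul1
  c3: CDB Add1=-3; issue SUB r0<-Add1  regs: r0:Add1,r1:7,r2:8,r3:Mul1
  c4: issue SUB r0<-Add2  regs: r0:Add2,r1:7,r2:8,r3:Mul1
  c5: issue MUL r0<-Mul2  regs: r0:Mul2,r1:7,r2:8,r3:Mul1
  c6: stall  regs: r0:Mul2,r1:7,r2:8,r3:Mul1
  c7: CDB Mul1=1; issue MUL r3<-Mul1  regs: r0:Mul2,r1:7,r2:8,r3:Mul1
  c8: stall  regs: r0:Mul2,r1:7,r2:8,r3:Mul1
  c9: CDB Add1=7; stall  regs: r0:Mul2,r1:7,r2:8,r3:Mul1
  c10: CDB Add2=7; stall  regs: r0:Mul2,r1:7,r2:8,r3:Mul1
  c11: CDB Mul2=64; issue MUL r3<-Mul2  regs: r0:64,r1:7,r2:8,r3:Mul2
  c12: CDB Mul1=49; issue SUB r3<-Add1  regs: r0:64,r1:7,r2:8,r3:Add1
  c13: -  regs: r0:64,r1:7,r2:8,r3:Add1
  c14: -  regs: r0:64,r1:7,r2:8,r3:Add1
  c15: -  regs: r0:64,r1:7,r2:8,r3:Add1
  c16: -  regs: r0:64,r1:7,r2:8,r3:Add1
  c17: CDB Mul2=392  regs: r0:64,r1:7,r2:8,r3:Add1

STATUS = TAG Add1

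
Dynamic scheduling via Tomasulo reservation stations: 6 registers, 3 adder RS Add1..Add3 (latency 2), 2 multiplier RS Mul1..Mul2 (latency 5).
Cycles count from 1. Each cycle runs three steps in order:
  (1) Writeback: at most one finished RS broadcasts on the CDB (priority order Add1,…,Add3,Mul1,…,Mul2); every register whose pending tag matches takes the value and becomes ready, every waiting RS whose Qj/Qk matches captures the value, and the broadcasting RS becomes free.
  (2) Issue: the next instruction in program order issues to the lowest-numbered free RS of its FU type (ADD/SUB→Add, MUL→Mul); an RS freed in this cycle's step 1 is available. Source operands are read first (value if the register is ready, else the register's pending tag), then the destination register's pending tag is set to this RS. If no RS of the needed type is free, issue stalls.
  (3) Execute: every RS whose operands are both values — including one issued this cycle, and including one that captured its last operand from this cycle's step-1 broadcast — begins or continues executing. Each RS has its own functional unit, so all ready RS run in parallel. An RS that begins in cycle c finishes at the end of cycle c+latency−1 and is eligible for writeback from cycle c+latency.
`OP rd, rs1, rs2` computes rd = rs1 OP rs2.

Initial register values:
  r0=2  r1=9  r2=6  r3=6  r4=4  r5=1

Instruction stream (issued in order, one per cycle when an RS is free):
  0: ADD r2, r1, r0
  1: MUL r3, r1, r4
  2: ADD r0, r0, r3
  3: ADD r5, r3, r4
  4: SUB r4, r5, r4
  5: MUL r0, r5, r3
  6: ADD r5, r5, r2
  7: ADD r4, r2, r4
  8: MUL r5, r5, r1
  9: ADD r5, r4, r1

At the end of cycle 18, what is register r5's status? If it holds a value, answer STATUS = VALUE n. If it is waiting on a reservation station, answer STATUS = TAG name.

c1: issue ADD r2<-Add1 | r0:2,r1:9,r2:Add1,r3:6,r4:4,r5:1
c2: issue MUL r3<-Mul1 | r0:2,r1:9,r2:Add1,r3:Mul1,r4:4,r5:1
c3: CDB Add1=11; issue ADD r0<-Add1 | r0:Add1,r1:9,r2:11,r3:Mul1,r4:4,r5:1
c4: issue ADD r5<-Add2 | r0:Add1,r1:9,r2:11,r3:Mul1,r4:4,r5:Add2
c5: issue SUB r4<-Add3 | r0:Add1,r1:9,r2:11,r3:Mul1,r4:Add3,r5:Add2
c6: issue MUL r0<-Mul2 | r0:Mul2,r1:9,r2:11,r3:Mul1,r4:Add3,r5:Add2
c7: CDB Mul1=36; stall | r0:Mul2,r1:9,r2:11,r3:36,r4:Add3,r5:Add2
c8: stall | r0:Mul2,r1:9,r2:11,r3:36,r4:Add3,r5:Add2
c9: CDB Add1=38; issue ADD r5<-Add1 | r0:Mul2,r1:9,r2:11,r3:36,r4:Add3,r5:Add1
c10: CDB Add2=40; issue ADD r4<-Add2 | r0:Mul2,r1:9,r2:11,r3:36,r4:Add2,r5:Add1
c11: issue MUL r5<-Mul1 | r0:Mul2,r1:9,r2:11,r3:36,r4:Add2,r5:Mul1
c12: CDB Add1=51; issue ADD r5<-Add1 | r0:Mul2,r1:9,r2:11,r3:36,r4:Add2,r5:Add1
c13: CDB Add3=36 | r0:Mul2,r1:9,r2:11,r3:36,r4:Add2,r5:Add1
c14: - | r0:Mul2,r1:9,r2:11,r3:36,r4:Add2,r5:Add1
c15: CDB Add2=47 | r0:Mul2,r1:9,r2:11,r3:36,r4:47,r5:Add1
c16: CDB Mul2=1440 | r0:1440,r1:9,r2:11,r3:36,r4:47,r5:Add1
c17: CDB Add1=56 | r0:1440,r1:9,r2:11,r3:36,r4:47,r5:56
c18: CDB Mul1=459 | r0:1440,r1:9,r2:11,r3:36,r4:47,r5:56

STATUS = VALUE 56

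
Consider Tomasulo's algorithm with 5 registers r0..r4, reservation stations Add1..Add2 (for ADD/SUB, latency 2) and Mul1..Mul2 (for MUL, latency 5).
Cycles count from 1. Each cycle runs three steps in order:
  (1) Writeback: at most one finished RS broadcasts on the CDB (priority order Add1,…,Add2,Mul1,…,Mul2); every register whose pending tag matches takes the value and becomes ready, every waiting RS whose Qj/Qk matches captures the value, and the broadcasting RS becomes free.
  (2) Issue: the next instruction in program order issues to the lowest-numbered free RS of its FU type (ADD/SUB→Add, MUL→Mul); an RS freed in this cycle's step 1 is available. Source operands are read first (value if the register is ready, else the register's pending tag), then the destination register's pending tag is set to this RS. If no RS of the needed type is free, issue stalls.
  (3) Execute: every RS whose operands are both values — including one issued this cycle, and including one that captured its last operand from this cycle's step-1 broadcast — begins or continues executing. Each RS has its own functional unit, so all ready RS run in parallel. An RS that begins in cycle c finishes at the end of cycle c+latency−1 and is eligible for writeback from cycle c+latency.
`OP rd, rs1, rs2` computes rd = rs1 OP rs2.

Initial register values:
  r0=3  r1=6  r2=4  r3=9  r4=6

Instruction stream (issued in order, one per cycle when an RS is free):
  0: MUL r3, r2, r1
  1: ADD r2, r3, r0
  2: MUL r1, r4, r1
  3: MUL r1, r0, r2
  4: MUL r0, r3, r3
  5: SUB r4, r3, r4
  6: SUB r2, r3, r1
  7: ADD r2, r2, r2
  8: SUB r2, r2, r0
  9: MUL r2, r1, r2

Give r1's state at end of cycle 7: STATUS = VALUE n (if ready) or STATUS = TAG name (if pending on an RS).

STATUS = TAG Mul1

cycle 1: issue MUL r3<-Mul1 // r0:3,r1:6,r2:4,r3:Mul1,r4:6
cycle 2: issue ADD r2<-Add1 // r0:3,r1:6,r2:Add1,r3:Mul1,r4:6
cycle 3: issue MUL r1<-Mul2 // r0:3,r1:Mul2,r2:Add1,r3:Mul1,r4:6
cycle 4: stall // r0:3,r1:Mul2,r2:Add1,r3:Mul1,r4:6
cycle 5: stall // r0:3,r1:Mul2,r2:Add1,r3:Mul1,r4:6
cycle 6: CDB Mul1=24; issue MUL r1<-Mul1 // r0:3,r1:Mul1,r2:Add1,r3:24,r4:6
cycle 7: stall // r0:3,r1:Mul1,r2:Add1,r3:24,r4:6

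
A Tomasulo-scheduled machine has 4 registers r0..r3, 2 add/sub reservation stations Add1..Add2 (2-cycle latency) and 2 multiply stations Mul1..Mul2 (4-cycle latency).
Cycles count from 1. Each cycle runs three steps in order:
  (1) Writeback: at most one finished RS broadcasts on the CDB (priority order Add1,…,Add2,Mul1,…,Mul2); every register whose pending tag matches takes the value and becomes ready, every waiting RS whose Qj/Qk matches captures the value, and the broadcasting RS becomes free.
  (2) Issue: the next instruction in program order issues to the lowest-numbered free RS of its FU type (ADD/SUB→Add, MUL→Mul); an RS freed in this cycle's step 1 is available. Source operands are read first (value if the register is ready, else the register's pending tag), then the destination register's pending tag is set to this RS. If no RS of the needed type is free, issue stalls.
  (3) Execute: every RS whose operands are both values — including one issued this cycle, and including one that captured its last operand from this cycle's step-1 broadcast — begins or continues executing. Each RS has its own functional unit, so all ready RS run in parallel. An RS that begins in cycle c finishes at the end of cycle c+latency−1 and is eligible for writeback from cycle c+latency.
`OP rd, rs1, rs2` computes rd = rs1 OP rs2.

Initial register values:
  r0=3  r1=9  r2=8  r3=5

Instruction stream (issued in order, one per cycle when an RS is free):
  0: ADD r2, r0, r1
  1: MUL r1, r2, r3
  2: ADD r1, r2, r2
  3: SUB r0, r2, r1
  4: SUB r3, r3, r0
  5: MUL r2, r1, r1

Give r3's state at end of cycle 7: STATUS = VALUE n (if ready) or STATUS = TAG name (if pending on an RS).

cycle 1: issue ADD r2<-Add1 // r0:3,r1:9,r2:Add1,r3:5
cycle 2: issue MUL r1<-Mul1 // r0:3,r1:Mul1,r2:Add1,r3:5
cycle 3: CDB Add1=12; issue ADD r1<-Add1 // r0:3,r1:Add1,r2:12,r3:5
cycle 4: issue SUB r0<-Add2 // r0:Add2,r1:Add1,r2:12,r3:5
cycle 5: CDB Add1=24; issue SUB r3<-Add1 // r0:Add2,r1:24,r2:12,r3:Add1
cycle 6: issue MUL r2<-Mul2 // r0:Add2,r1:24,r2:Mul2,r3:Add1
cycle 7: CDB Add2=-12 // r0:-12,r1:24,r2:Mul2,r3:Add1

STATUS = TAG Add1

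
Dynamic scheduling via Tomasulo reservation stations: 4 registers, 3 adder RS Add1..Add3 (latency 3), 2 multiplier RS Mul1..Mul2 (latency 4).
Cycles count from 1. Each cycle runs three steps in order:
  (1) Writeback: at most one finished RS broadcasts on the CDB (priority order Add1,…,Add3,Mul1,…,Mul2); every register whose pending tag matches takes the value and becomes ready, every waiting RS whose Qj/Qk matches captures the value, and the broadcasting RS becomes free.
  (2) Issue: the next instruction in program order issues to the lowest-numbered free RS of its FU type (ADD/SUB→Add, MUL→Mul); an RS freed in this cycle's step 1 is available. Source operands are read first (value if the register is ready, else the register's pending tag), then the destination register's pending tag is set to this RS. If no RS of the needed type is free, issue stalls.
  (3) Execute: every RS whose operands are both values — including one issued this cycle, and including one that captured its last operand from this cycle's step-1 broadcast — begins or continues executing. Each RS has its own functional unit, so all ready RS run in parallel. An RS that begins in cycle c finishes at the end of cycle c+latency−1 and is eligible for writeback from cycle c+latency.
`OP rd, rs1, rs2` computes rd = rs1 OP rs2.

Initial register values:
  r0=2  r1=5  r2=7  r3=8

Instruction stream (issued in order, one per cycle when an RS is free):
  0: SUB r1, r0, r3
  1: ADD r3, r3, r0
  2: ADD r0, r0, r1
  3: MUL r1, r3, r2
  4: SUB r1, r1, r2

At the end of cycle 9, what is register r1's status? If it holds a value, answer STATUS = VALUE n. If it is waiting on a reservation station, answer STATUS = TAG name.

STATUS = TAG Add1

c1: issue SUB r1<-Add1 | r0:2,r1:Add1,r2:7,r3:8
c2: issue ADD r3<-Add2 | r0:2,r1:Add1,r2:7,r3:Add2
c3: issue ADD r0<-Add3 | r0:Add3,r1:Add1,r2:7,r3:Add2
c4: CDB Add1=-6; issue MUL r1<-Mul1 | r0:Add3,r1:Mul1,r2:7,r3:Add2
c5: CDB Add2=10; issue SUB r1<-Add1 | r0:Add3,r1:Add1,r2:7,r3:10
c6: - | r0:Add3,r1:Add1,r2:7,r3:10
c7: CDB Add3=-4 | r0:-4,r1:Add1,r2:7,r3:10
c8: - | r0:-4,r1:Add1,r2:7,r3:10
c9: CDB Mul1=70 | r0:-4,r1:Add1,r2:7,r3:10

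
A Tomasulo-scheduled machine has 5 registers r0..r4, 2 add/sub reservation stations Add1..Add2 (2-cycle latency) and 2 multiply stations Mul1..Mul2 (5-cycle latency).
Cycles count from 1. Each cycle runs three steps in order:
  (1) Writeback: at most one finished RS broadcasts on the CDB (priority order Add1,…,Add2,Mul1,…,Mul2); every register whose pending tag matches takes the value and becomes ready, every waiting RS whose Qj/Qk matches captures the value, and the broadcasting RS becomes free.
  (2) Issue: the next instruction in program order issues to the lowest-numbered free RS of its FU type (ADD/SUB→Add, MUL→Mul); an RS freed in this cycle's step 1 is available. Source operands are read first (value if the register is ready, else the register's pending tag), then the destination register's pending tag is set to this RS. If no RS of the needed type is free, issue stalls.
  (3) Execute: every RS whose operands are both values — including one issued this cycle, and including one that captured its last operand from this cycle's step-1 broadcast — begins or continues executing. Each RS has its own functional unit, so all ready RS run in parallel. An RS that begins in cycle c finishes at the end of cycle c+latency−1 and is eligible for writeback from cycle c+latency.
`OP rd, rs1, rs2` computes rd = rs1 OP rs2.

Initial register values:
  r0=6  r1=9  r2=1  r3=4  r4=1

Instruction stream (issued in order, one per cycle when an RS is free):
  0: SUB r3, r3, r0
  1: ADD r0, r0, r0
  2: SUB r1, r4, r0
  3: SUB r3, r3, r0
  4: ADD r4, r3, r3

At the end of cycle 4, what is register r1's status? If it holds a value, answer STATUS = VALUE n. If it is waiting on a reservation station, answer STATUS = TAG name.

STATUS = TAG Add1

  c1: issue SUB r3<-Add1  regs: r0:6,r1:9,r2:1,r3:Add1,r4:1
  c2: issue ADD r0<-Add2  regs: r0:Add2,r1:9,r2:1,r3:Add1,r4:1
  c3: CDB Add1=-2; issue SUB r1<-Add1  regs: r0:Add2,r1:Add1,r2:1,r3:-2,r4:1
  c4: CDB Add2=12; issue SUB r3<-Add2  regs: r0:12,r1:Add1,r2:1,r3:Add2,r4:1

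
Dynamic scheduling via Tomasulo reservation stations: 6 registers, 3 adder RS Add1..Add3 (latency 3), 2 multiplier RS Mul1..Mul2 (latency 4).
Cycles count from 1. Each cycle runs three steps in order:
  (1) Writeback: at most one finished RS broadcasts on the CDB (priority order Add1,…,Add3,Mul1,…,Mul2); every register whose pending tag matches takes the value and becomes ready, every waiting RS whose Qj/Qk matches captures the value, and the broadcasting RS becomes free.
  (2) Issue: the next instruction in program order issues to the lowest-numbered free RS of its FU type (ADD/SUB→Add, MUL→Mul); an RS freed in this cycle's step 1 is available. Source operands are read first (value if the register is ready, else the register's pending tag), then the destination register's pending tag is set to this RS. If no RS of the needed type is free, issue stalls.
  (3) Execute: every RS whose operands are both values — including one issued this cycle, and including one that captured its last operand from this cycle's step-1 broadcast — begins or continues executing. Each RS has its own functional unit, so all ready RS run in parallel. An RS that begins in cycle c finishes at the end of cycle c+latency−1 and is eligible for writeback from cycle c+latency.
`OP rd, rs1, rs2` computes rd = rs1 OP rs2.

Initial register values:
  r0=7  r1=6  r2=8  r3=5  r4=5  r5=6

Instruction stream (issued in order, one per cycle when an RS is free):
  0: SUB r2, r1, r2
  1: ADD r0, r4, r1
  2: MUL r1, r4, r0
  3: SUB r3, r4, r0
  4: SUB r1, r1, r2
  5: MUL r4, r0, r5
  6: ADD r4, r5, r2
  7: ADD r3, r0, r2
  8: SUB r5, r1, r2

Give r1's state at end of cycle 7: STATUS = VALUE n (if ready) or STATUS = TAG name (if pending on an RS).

cycle 1: issue SUB r2<-Add1 // r0:7,r1:6,r2:Add1,r3:5,r4:5,r5:6
cycle 2: issue ADD r0<-Add2 // r0:Add2,r1:6,r2:Add1,r3:5,r4:5,r5:6
cycle 3: issue MUL r1<-Mul1 // r0:Add2,r1:Mul1,r2:Add1,r3:5,r4:5,r5:6
cycle 4: CDB Add1=-2; issue SUB r3<-Add1 // r0:Add2,r1:Mul1,r2:-2,r3:Add1,r4:5,r5:6
cycle 5: CDB Add2=11; issue SUB r1<-Add2 // r0:11,r1:Add2,r2:-2,r3:Add1,r4:5,r5:6
cycle 6: issue MUL r4<-Mul2 // r0:11,r1:Add2,r2:-2,r3:Add1,r4:Mul2,r5:6
cycle 7: issue ADD r4<-Add3 // r0:11,r1:Add2,r2:-2,r3:Add1,r4:Add3,r5:6

STATUS = TAG Add2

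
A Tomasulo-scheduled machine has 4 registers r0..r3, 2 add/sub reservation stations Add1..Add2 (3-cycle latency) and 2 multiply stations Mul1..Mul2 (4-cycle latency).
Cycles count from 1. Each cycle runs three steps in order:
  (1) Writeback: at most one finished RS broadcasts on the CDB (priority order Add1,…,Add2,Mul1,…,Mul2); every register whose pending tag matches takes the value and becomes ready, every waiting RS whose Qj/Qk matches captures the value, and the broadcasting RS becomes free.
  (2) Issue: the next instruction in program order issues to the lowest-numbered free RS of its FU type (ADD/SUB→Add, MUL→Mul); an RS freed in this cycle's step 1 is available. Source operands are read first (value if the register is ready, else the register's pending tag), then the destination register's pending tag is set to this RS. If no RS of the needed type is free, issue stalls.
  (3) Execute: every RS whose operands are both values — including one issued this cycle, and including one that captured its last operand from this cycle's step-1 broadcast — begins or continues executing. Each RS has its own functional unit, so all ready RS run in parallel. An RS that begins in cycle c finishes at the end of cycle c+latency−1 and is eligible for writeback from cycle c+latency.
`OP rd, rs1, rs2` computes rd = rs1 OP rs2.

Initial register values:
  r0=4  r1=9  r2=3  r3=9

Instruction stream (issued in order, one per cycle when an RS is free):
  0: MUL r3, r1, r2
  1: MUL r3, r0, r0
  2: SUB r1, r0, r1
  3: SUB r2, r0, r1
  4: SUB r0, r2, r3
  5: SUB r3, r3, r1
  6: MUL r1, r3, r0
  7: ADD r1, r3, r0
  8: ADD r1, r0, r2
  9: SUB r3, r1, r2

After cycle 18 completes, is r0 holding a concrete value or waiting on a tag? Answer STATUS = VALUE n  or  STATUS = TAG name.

STATUS = VALUE -7

cycle 1: issue MUL r3<-Mul1 // r0:4,r1:9,r2:3,r3:Mul1
cycle 2: issue MUL r3<-Mul2 // r0:4,r1:9,r2:3,r3:Mul2
cycle 3: issue SUB r1<-Add1 // r0:4,r1:Add1,r2:3,r3:Mul2
cycle 4: issue SUB r2<-Add2 // r0:4,r1:Add1,r2:Add2,r3:Mul2
cycle 5: CDB Mul1=27; stall // r0:4,r1:Add1,r2:Add2,r3:Mul2
cycle 6: CDB Add1=-5; issue SUB r0<-Add1 // r0:Add1,r1:-5,r2:Add2,r3:Mul2
cycle 7: CDB Mul2=16; stall // r0:Add1,r1:-5,r2:Add2,r3:16
cycle 8: stall // r0:Add1,r1:-5,r2:Add2,r3:16
cycle 9: CDB Add2=9; issue SUB r3<-Add2 // r0:Add1,r1:-5,r2:9,r3:Add2
cycle 10: issue MUL r1<-Mul1 // r0:Add1,r1:Mul1,r2:9,r3:Add2
cycle 11: stall // r0:Add1,r1:Mul1,r2:9,r3:Add2
cycle 12: CDB Add1=-7; issue ADD r1<-Add1 // r0:-7,r1:Add1,r2:9,r3:Add2
cycle 13: CDB Add2=21; issue ADD r1<-Add2 // r0:-7,r1:Add2,r2:9,r3:21
cycle 14: stall // r0:-7,r1:Add2,r2:9,r3:21
cycle 15: stall // r0:-7,r1:Add2,r2:9,r3:21
cycle 16: CDB Add1=14; issue SUB r3<-Add1 // r0:-7,r1:Add2,r2:9,r3:Add1
cycle 17: CDB Add2=2 // r0:-7,r1:2,r2:9,r3:Add1
cycle 18: CDB Mul1=-147 // r0:-7,r1:2,r2:9,r3:Add1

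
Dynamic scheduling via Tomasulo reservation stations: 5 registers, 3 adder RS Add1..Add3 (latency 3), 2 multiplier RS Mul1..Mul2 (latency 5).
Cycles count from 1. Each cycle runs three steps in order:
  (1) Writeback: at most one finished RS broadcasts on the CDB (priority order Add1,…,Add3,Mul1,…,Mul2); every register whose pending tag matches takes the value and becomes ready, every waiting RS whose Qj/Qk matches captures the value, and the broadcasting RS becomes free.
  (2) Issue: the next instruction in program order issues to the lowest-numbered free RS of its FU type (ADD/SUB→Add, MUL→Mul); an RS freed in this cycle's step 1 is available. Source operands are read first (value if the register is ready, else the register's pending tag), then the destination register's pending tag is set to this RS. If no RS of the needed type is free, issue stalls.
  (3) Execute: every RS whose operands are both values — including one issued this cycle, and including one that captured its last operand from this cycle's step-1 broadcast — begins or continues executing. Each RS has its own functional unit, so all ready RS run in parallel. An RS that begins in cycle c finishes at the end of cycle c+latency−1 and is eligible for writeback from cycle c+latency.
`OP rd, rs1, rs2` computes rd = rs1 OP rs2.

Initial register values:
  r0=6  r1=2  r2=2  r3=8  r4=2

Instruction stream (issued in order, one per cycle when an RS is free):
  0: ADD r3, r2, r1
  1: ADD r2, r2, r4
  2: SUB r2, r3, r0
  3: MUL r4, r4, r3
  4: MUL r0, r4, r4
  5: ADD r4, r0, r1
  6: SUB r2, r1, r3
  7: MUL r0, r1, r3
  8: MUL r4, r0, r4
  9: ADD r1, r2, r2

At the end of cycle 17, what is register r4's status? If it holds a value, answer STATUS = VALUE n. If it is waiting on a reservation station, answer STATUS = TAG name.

STATUS = TAG Mul1

c1: issue ADD r3<-Add1 | r0:6,r1:2,r2:2,r3:Add1,r4:2
c2: issue ADD r2<-Add2 | r0:6,r1:2,r2:Add2,r3:Add1,r4:2
c3: issue SUB r2<-Add3 | r0:6,r1:2,r2:Add3,r3:Add1,r4:2
c4: CDB Add1=4; issue MUL r4<-Mul1 | r0:6,r1:2,r2:Add3,r3:4,r4:Mul1
c5: CDB Add2=4; issue MUL r0<-Mul2 | r0:Mul2,r1:2,r2:Add3,r3:4,r4:Mul1
c6: issue ADD r4<-Add1 | r0:Mul2,r1:2,r2:Add3,r3:4,r4:Add1
c7: CDB Add3=-2; issue SUB r2<-Add2 | r0:Mul2,r1:2,r2:Add2,r3:4,r4:Add1
c8: stall | r0:Mul2,r1:2,r2:Add2,r3:4,r4:Add1
c9: CDB Mul1=8; issue MUL r0<-Mul1 | r0:Mul1,r1:2,r2:Add2,r3:4,r4:Add1
c10: CDB Add2=-2; stall | r0:Mul1,r1:2,r2:-2,r3:4,r4:Add1
c11: stall | r0:Mul1,r1:2,r2:-2,r3:4,r4:Add1
c12: stall | r0:Mul1,r1:2,r2:-2,r3:4,r4:Add1
c13: stall | r0:Mul1,r1:2,r2:-2,r3:4,r4:Add1
c14: CDB Mul1=8; issue MUL r4<-Mul1 | r0:8,r1:2,r2:-2,r3:4,r4:Mul1
c15: CDB Mul2=64; issue ADD r1<-Add2 | r0:8,r1:Add2,r2:-2,r3:4,r4:Mul1
c16: - | r0:8,r1:Add2,r2:-2,r3:4,r4:Mul1
c17: - | r0:8,r1:Add2,r2:-2,r3:4,r4:Mul1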